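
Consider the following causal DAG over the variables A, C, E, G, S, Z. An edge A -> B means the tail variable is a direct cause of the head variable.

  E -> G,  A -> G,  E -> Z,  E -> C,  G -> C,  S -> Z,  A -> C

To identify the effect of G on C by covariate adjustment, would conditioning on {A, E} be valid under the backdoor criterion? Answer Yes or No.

Backdoor paths from G to C (paths whose first edge points into G):
  P1: G <- A -> C
  P2: G <- E -> C
Condition 1 (no descendant of G in the set): holds — descendants of G are {C}; none are in {A, E}.
Condition 2 (every backdoor path blocked by {A, E}):
  P1: blocked at fork node A ∈ conditioning set.
  P2: blocked at fork node E ∈ conditioning set.
{A, E} satisfies the backdoor criterion.

Yes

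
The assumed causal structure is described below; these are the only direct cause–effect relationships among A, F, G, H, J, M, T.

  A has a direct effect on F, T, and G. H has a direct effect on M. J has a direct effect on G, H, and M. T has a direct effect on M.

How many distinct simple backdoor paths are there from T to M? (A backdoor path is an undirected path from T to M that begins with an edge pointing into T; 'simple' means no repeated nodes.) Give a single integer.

2

A backdoor path from T to M is any simple undirected path whose first edge points into T (i.e. leaves T via a parent).
Parents of T: {A}.
Enumerating:
  P1: T <- A -> G <- J -> H -> M
  P2: T <- A -> G <- J -> M
That exhausts the simple backdoor paths. Count: 2.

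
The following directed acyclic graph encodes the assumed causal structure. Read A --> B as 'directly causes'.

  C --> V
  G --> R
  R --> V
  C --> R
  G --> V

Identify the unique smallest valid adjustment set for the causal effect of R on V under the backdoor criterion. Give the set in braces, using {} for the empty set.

Variables eligible for adjustment (non-descendants of R, excluding R and V): {C, G}.
Backdoor paths from R to V:
  P1: R <- G -> V
  P2: R <- C -> V
The empty set is not sufficient: P1 (R <- G -> V) has no collider blocking it and no conditioned non-collider, so it is open.
Try {C, G}:
  P1: blocked at fork node G ∈ conditioning set.
  P2: blocked at fork node C ∈ conditioning set.
{C, G} contains no descendant of R and blocks every backdoor path.
Every element of {C, G} is needed (dropping C leaves P2 open; dropping G leaves P1 open), so no proper subset is valid.
Among all size-2 subsets of the eligible variables, only {C, G} blocks every backdoor path, so it is the unique smallest valid adjustment set.

{C, G}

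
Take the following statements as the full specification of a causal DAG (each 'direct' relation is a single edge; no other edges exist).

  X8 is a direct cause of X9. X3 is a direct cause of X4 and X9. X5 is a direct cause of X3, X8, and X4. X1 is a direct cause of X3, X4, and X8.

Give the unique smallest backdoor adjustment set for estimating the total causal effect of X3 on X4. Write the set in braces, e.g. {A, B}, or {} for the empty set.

Variables eligible for adjustment (non-descendants of X3, excluding X3 and X4): {X1, X5, X8}.
Backdoor paths from X3 to X4:
  P1: X3 <- X1 -> X8 <- X5 -> X4
  P2: X3 <- X1 -> X4
  P3: X3 <- X5 -> X8 <- X1 -> X4
  P4: X3 <- X5 -> X4
The empty set is not sufficient: P2 (X3 <- X1 -> X4) has no collider blocking it and no conditioned non-collider, so it is open.
Try {X1, X5}:
  P1: blocked at fork node X1 ∈ conditioning set.
  P2: blocked at fork node X1 ∈ conditioning set.
  P3: blocked at fork node X5 ∈ conditioning set.
  P4: blocked at fork node X5 ∈ conditioning set.
{X1, X5} contains no descendant of X3 and blocks every backdoor path.
Every element of {X1, X5} is needed (dropping X1 leaves P2 open; dropping X5 leaves P4 open), so no proper subset is valid.
Among all size-2 subsets of the eligible variables, only {X1, X5} blocks every backdoor path, so it is the unique smallest valid adjustment set.

{X1, X5}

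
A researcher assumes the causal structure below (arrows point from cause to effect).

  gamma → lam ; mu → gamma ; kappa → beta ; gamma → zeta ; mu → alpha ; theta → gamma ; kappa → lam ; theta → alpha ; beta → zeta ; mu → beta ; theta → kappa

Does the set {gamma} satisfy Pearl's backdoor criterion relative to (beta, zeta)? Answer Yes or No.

Backdoor paths from beta to zeta (paths whose first edge points into beta):
  P1: beta <- mu -> alpha <- theta -> kappa -> lam <- gamma -> zeta
  P2: beta <- mu -> alpha <- theta -> gamma -> zeta
  P3: beta <- mu -> gamma -> zeta
  P4: beta <- kappa <- theta -> alpha <- mu -> gamma -> zeta
  P5: beta <- kappa <- theta -> gamma -> zeta
  P6: beta <- kappa -> lam <- gamma -> zeta
Condition 1 (no descendant of beta in the set): holds — descendants of beta are {zeta}; none are in {gamma}.
Condition 2 (every backdoor path blocked by {gamma}):
  P1: blocked at collider alpha (neither it nor any descendant is in the conditioning set).
  P2: blocked at collider alpha (neither it nor any descendant is in the conditioning set).
  P3: blocked at chain node gamma ∈ conditioning set.
  P4: blocked at collider alpha (neither it nor any descendant is in the conditioning set).
  P5: blocked at chain node gamma ∈ conditioning set.
  P6: blocked at collider lam (neither it nor any descendant is in the conditioning set).
{gamma} satisfies the backdoor criterion.

Yes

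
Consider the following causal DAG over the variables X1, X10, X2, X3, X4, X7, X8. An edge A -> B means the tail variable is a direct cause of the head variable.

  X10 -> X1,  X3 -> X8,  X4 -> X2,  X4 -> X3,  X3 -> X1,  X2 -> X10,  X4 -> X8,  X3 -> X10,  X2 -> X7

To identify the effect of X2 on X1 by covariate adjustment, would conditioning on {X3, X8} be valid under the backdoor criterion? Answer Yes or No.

Backdoor paths from X2 to X1 (paths whose first edge points into X2):
  P1: X2 <- X4 -> X3 -> X10 -> X1
  P2: X2 <- X4 -> X3 -> X1
  P3: X2 <- X4 -> X8 <- X3 -> X10 -> X1
  P4: X2 <- X4 -> X8 <- X3 -> X1
Condition 1 (no descendant of X2 in the set): holds — descendants of X2 are {X1, X10, X7}; none are in {X3, X8}.
Condition 2 (every backdoor path blocked by {X3, X8}):
  P1: blocked at chain node X3 ∈ conditioning set.
  P2: blocked at chain node X3 ∈ conditioning set.
  P3: blocked at fork node X3 ∈ conditioning set.
  P4: blocked at fork node X3 ∈ conditioning set.
{X3, X8} satisfies the backdoor criterion.

Yes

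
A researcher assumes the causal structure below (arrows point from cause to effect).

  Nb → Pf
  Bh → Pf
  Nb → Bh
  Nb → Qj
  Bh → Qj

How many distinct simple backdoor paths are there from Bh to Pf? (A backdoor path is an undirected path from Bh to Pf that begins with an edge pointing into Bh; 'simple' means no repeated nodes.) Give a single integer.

1

A backdoor path from Bh to Pf is any simple undirected path whose first edge points into Bh (i.e. leaves Bh via a parent).
Parents of Bh: {Nb}.
Enumerating:
  P1: Bh <- Nb -> Pf
That exhausts the simple backdoor paths. Count: 1.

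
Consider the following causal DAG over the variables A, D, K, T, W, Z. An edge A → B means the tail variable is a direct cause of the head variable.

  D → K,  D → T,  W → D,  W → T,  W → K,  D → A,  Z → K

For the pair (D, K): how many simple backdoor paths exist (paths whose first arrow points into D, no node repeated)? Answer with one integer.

1

A backdoor path from D to K is any simple undirected path whose first edge points into D (i.e. leaves D via a parent).
Parents of D: {W}.
Enumerating:
  P1: D <- W -> K
That exhausts the simple backdoor paths. Count: 1.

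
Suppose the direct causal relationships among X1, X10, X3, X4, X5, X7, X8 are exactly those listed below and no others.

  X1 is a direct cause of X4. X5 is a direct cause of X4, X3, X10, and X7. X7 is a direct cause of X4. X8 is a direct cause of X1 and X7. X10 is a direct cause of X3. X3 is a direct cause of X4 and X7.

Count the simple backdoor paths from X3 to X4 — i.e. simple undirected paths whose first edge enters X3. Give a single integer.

A backdoor path from X3 to X4 is any simple undirected path whose first edge points into X3 (i.e. leaves X3 via a parent).
Parents of X3: {X10, X5}.
Enumerating:
  P1: X3 <- X5 -> X7 <- X8 -> X1 -> X4
  P2: X3 <- X5 -> X7 -> X4
  P3: X3 <- X5 -> X4
  P4: X3 <- X10 <- X5 -> X7 <- X8 -> X1 -> X4
  P5: X3 <- X10 <- X5 -> X7 -> X4
  P6: X3 <- X10 <- X5 -> X4
That exhausts the simple backdoor paths. Count: 6.

6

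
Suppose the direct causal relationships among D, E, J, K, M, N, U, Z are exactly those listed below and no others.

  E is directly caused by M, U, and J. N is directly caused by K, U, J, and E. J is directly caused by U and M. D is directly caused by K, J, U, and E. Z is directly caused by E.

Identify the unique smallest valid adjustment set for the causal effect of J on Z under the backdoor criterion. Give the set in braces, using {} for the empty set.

Variables eligible for adjustment (non-descendants of J, excluding J and Z): {K, M, U}.
Backdoor paths from J to Z:
  P1: J <- U -> E -> Z
  P2: J <- U -> D <- K -> N <- E -> Z
  P3: J <- U -> D <- E -> Z
  P4: J <- U -> N <- K -> D <- E -> Z
  P5: J <- U -> N <- E -> Z
  P6: J <- M -> E -> Z
The empty set is not sufficient: P1 (J <- U -> E -> Z) has no collider blocking it and no conditioned non-collider, so it is open.
Try {M, U}:
  P1: blocked at fork node U ∈ conditioning set.
  P2: blocked at fork node U ∈ conditioning set.
  P3: blocked at fork node U ∈ conditioning set.
  P4: blocked at fork node U ∈ conditioning set.
  P5: blocked at fork node U ∈ conditioning set.
  P6: blocked at fork node M ∈ conditioning set.
{M, U} contains no descendant of J and blocks every backdoor path.
Every element of {M, U} is needed (dropping M leaves P6 open; dropping U leaves P1 open), so no proper subset is valid.
Among all size-2 subsets of the eligible variables, only {M, U} blocks every backdoor path, so it is the unique smallest valid adjustment set.

{M, U}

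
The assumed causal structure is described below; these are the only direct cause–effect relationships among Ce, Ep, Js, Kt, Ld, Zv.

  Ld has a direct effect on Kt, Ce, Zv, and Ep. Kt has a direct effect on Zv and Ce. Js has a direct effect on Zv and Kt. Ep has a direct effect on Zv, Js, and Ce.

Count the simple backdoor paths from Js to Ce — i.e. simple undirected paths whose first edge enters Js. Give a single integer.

8

A backdoor path from Js to Ce is any simple undirected path whose first edge points into Js (i.e. leaves Js via a parent).
Parents of Js: {Ep}.
Enumerating:
  P1: Js <- Ep <- Ld -> Kt -> Ce
  P2: Js <- Ep <- Ld -> Ce
  P3: Js <- Ep <- Ld -> Zv <- Kt -> Ce
  P4: Js <- Ep -> Ce
  P5: Js <- Ep -> Zv <- Ld -> Kt -> Ce
  P6: Js <- Ep -> Zv <- Ld -> Ce
  P7: Js <- Ep -> Zv <- Kt <- Ld -> Ce
  P8: Js <- Ep -> Zv <- Kt -> Ce
That exhausts the simple backdoor paths. Count: 8.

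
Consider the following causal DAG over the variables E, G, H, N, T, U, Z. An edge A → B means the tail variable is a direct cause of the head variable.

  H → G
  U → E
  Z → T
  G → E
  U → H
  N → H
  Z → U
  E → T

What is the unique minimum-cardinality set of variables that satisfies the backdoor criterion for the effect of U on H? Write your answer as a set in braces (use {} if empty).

Variables eligible for adjustment (non-descendants of U, excluding U and H): {N, Z}.
Backdoor paths from U to H:
  P1: U <- Z -> T <- E <- G <- H
Each backdoor path contains an unconditioned collider, so every path is already blocked with the empty conditioning set:
  P1: blocked at collider T (neither it nor any descendant is in the conditioning set).
The empty set is therefore the unique smallest valid set.

{}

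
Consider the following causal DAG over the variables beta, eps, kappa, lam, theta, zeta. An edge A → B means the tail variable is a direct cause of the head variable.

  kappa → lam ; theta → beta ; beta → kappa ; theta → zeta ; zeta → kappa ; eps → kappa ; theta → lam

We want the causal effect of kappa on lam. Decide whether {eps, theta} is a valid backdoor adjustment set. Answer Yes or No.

Backdoor paths from kappa to lam (paths whose first edge points into kappa):
  P1: kappa <- beta <- theta -> lam
  P2: kappa <- zeta <- theta -> lam
Condition 1 (no descendant of kappa in the set): holds — descendants of kappa are {lam}; none are in {eps, theta}.
Condition 2 (every backdoor path blocked by {eps, theta}):
  P1: blocked at fork node theta ∈ conditioning set.
  P2: blocked at fork node theta ∈ conditioning set.
{eps, theta} satisfies the backdoor criterion.

Yes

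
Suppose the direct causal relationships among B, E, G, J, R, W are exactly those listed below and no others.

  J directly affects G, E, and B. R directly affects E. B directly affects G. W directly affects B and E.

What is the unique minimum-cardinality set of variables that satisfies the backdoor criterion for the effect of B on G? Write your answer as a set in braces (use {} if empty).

{J}

Variables eligible for adjustment (non-descendants of B, excluding B and G): {E, J, R, W}.
Backdoor paths from B to G:
  P1: B <- J -> G
  P2: B <- W -> E <- J -> G
The empty set is not sufficient: P1 (B <- J -> G) has no collider blocking it and no conditioned non-collider, so it is open.
Try {J}:
  P1: blocked at fork node J ∈ conditioning set.
  P2: blocked at collider E (neither it nor any descendant is in the conditioning set).
{J} contains no descendant of B and blocks every backdoor path.
No other singleton works — e.g. {W} leaves P1 open — so {J} is the unique smallest valid adjustment set.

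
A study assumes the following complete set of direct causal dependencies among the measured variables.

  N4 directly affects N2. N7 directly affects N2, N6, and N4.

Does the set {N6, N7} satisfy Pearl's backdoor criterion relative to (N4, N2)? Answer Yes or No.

Backdoor paths from N4 to N2 (paths whose first edge points into N4):
  P1: N4 <- N7 -> N2
Condition 1 (no descendant of N4 in the set): holds — descendants of N4 are {N2}; none are in {N6, N7}.
Condition 2 (every backdoor path blocked by {N6, N7}):
  P1: blocked at fork node N7 ∈ conditioning set.
{N6, N7} satisfies the backdoor criterion.

Yes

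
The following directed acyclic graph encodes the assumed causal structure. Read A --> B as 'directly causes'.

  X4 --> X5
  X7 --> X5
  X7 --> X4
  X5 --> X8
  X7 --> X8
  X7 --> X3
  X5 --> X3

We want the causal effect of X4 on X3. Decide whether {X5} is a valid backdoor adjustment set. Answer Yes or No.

Backdoor paths from X4 to X3 (paths whose first edge points into X4):
  P1: X4 <- X7 -> X5 -> X3
  P2: X4 <- X7 -> X8 <- X5 -> X3
  P3: X4 <- X7 -> X3
Condition 1 (no descendant of X4 in the set): FAILS — X5 is a descendant of X4.
Condition 2 (every backdoor path blocked by {X5}):
  P1: blocked at chain node X5 ∈ conditioning set.
  P2: blocked at collider X8 (neither it nor any descendant is in the conditioning set).
  P3: open — no interior node is in the conditioning set.
{X5} does not satisfy the backdoor criterion.

No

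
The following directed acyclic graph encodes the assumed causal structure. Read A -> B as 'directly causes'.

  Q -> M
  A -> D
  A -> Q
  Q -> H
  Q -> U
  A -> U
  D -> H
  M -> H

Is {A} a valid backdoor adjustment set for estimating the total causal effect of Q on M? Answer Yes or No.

Backdoor paths from Q to M (paths whose first edge points into Q):
  P1: Q <- A -> D -> H <- M
Condition 1 (no descendant of Q in the set): holds — descendants of Q are {H, M, U}; none are in {A}.
Condition 2 (every backdoor path blocked by {A}):
  P1: blocked at fork node A ∈ conditioning set.
{A} satisfies the backdoor criterion.

Yes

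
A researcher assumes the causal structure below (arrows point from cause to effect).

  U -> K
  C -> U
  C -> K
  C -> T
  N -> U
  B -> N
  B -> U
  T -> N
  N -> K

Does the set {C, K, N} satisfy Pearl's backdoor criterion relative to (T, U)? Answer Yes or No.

No

Backdoor paths from T to U (paths whose first edge points into T):
  P1: T <- C -> U
  P2: T <- C -> K <- N <- B -> U
  P3: T <- C -> K <- N -> U
  P4: T <- C -> K <- U
Condition 1 (no descendant of T in the set): FAILS — K and N are descendants of T.
Condition 2 (every backdoor path blocked by {C, K, N}):
  P1: blocked at fork node C ∈ conditioning set.
  P2: blocked at fork node C ∈ conditioning set.
  P3: blocked at fork node C ∈ conditioning set.
  P4: blocked at fork node C ∈ conditioning set.
{C, K, N} does not satisfy the backdoor criterion.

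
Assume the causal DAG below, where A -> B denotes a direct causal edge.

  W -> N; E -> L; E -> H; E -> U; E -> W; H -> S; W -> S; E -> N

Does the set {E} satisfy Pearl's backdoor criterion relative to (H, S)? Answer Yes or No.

Yes

Backdoor paths from H to S (paths whose first edge points into H):
  P1: H <- E -> W -> S
  P2: H <- E -> N <- W -> S
Condition 1 (no descendant of H in the set): holds — descendants of H are {S}; none are in {E}.
Condition 2 (every backdoor path blocked by {E}):
  P1: blocked at fork node E ∈ conditioning set.
  P2: blocked at fork node E ∈ conditioning set.
{E} satisfies the backdoor criterion.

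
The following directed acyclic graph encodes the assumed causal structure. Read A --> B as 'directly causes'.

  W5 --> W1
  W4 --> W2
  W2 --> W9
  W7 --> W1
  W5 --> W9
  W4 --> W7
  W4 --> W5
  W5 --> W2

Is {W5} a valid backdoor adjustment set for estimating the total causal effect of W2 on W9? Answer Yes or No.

Backdoor paths from W2 to W9 (paths whose first edge points into W2):
  P1: W2 <- W4 -> W5 -> W9
  P2: W2 <- W4 -> W7 -> W1 <- W5 -> W9
  P3: W2 <- W5 -> W9
Condition 1 (no descendant of W2 in the set): holds — descendants of W2 are {W9}; none are in {W5}.
Condition 2 (every backdoor path blocked by {W5}):
  P1: blocked at chain node W5 ∈ conditioning set.
  P2: blocked at collider W1 (neither it nor any descendant is in the conditioning set).
  P3: blocked at fork node W5 ∈ conditioning set.
{W5} satisfies the backdoor criterion.

Yes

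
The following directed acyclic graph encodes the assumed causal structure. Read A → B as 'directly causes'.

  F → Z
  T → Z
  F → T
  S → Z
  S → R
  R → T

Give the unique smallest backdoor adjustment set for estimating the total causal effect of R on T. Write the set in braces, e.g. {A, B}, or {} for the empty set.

Variables eligible for adjustment (non-descendants of R, excluding R and T): {F, S}.
Backdoor paths from R to T:
  P1: R <- S -> Z <- F -> T
  P2: R <- S -> Z <- T
Each backdoor path contains an unconditioned collider, so every path is already blocked with the empty conditioning set:
  P1: blocked at collider Z (neither it nor any descendant is in the conditioning set).
  P2: blocked at collider Z (neither it nor any descendant is in the conditioning set).
The empty set is therefore the unique smallest valid set.

{}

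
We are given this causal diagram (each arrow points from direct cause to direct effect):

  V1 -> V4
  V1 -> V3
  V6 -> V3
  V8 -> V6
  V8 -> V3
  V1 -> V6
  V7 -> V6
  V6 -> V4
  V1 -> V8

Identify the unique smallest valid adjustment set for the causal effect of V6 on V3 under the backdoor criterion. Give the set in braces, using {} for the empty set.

{V1, V8}

Variables eligible for adjustment (non-descendants of V6, excluding V6 and V3): {V1, V7, V8}.
Backdoor paths from V6 to V3:
  P1: V6 <- V1 -> V8 -> V3
  P2: V6 <- V1 -> V3
  P3: V6 <- V8 <- V1 -> V3
  P4: V6 <- V8 -> V3
The empty set is not sufficient: P1 (V6 <- V1 -> V8 -> V3) has no collider blocking it and no conditioned non-collider, so it is open.
Try {V1, V8}:
  P1: blocked at fork node V1 ∈ conditioning set.
  P2: blocked at fork node V1 ∈ conditioning set.
  P3: blocked at chain node V8 ∈ conditioning set.
  P4: blocked at fork node V8 ∈ conditioning set.
{V1, V8} contains no descendant of V6 and blocks every backdoor path.
Every element of {V1, V8} is needed (dropping V1 leaves P2 open; dropping V8 leaves P4 open), so no proper subset is valid.
Among all size-2 subsets of the eligible variables, only {V1, V8} blocks every backdoor path, so it is the unique smallest valid adjustment set.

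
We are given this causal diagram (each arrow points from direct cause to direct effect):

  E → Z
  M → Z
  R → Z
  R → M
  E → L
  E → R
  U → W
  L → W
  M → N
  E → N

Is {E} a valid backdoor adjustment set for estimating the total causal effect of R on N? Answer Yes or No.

Yes

Backdoor paths from R to N (paths whose first edge points into R):
  P1: R <- E -> Z <- M -> N
  P2: R <- E -> N
Condition 1 (no descendant of R in the set): holds — descendants of R are {M, N, Z}; none are in {E}.
Condition 2 (every backdoor path blocked by {E}):
  P1: blocked at fork node E ∈ conditioning set.
  P2: blocked at fork node E ∈ conditioning set.
{E} satisfies the backdoor criterion.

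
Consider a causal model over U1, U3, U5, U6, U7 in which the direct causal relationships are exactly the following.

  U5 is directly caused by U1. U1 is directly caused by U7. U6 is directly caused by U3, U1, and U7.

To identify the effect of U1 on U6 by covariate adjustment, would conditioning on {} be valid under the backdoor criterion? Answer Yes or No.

Backdoor paths from U1 to U6 (paths whose first edge points into U1):
  P1: U1 <- U7 -> U6
Condition 1 (no descendant of U1 in the set): holds — descendants of U1 are {U5, U6}; none are in {}.
Condition 2 (every backdoor path blocked by {}):
  P1: open — no interior node is in the conditioning set.
{} does not satisfy the backdoor criterion.

No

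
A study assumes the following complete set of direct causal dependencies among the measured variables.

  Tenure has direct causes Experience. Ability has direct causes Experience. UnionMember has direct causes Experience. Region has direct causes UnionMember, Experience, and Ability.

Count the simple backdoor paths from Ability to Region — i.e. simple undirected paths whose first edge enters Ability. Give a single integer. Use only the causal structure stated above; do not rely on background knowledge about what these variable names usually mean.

A backdoor path from Ability to Region is any simple undirected path whose first edge points into Ability (i.e. leaves Ability via a parent).
Parents of Ability: {Experience}.
Enumerating:
  P1: Ability <- Experience -> UnionMember -> Region
  P2: Ability <- Experience -> Region
That exhausts the simple backdoor paths. Count: 2.

2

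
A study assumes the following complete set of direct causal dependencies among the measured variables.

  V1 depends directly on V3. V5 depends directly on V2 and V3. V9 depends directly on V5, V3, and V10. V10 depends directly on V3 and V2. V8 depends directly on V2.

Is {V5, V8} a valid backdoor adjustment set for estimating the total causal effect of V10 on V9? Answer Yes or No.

No

Backdoor paths from V10 to V9 (paths whose first edge points into V10):
  P1: V10 <- V2 -> V5 <- V3 -> V9
  P2: V10 <- V2 -> V5 -> V9
  P3: V10 <- V3 -> V5 -> V9
  P4: V10 <- V3 -> V9
Condition 1 (no descendant of V10 in the set): holds — descendants of V10 are {V9}; none are in {V5, V8}.
Condition 2 (every backdoor path blocked by {V5, V8}):
  P1: open — collider(s) V5 are conditioned on (or have a conditioned descendant) and no non-collider on the path is in the set.
  P2: blocked at chain node V5 ∈ conditioning set.
  P3: blocked at chain node V5 ∈ conditioning set.
  P4: open — no interior node is in the conditioning set.
{V5, V8} does not satisfy the backdoor criterion.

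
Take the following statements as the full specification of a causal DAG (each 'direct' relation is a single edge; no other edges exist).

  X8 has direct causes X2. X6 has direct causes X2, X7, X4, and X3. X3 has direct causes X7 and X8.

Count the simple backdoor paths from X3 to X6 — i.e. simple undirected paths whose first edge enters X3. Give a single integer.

2

A backdoor path from X3 to X6 is any simple undirected path whose first edge points into X3 (i.e. leaves X3 via a parent).
Parents of X3: {X7, X8}.
Enumerating:
  P1: X3 <- X7 -> X6
  P2: X3 <- X8 <- X2 -> X6
That exhausts the simple backdoor paths. Count: 2.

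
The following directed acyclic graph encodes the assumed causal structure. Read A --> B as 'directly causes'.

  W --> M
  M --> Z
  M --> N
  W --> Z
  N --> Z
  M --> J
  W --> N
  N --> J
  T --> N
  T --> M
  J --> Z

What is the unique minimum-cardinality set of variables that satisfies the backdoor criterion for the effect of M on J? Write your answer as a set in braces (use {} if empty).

Variables eligible for adjustment (non-descendants of M, excluding M and J): {T, W}.
Backdoor paths from M to J:
  P1: M <- T -> N <- W -> Z <- J
  P2: M <- T -> N -> J
  P3: M <- T -> N -> Z <- J
  P4: M <- W -> N -> J
  P5: M <- W -> N -> Z <- J
  P6: M <- W -> Z <- N -> J
  P7: M <- W -> Z <- J
The empty set is not sufficient: P2 (M <- T -> N -> J) has no collider blocking it and no conditioned non-collider, so it is open.
Try {T, W}:
  P1: blocked at fork node T ∈ conditioning set.
  P2: blocked at fork node T ∈ conditioning set.
  P3: blocked at fork node T ∈ conditioning set.
  P4: blocked at fork node W ∈ conditioning set.
  P5: blocked at fork node W ∈ conditioning set.
  P6: blocked at fork node W ∈ conditioning set.
  P7: blocked at fork node W ∈ conditioning set.
{T, W} contains no descendant of M and blocks every backdoor path.
Every element of {T, W} is needed (dropping T leaves P2 open; dropping W leaves P4 open), so no proper subset is valid.
Among all size-2 subsets of the eligible variables, only {T, W} blocks every backdoor path, so it is the unique smallest valid adjustment set.

{T, W}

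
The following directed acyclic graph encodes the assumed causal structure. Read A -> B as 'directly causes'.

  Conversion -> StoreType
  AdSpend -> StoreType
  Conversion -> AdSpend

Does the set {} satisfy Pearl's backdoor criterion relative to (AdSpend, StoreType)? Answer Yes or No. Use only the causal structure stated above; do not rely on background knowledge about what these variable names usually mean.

No

Backdoor paths from AdSpend to StoreType (paths whose first edge points into AdSpend):
  P1: AdSpend <- Conversion -> StoreType
Condition 1 (no descendant of AdSpend in the set): holds — descendants of AdSpend are {StoreType}; none are in {}.
Condition 2 (every backdoor path blocked by {}):
  P1: open — no interior node is in the conditioning set.
{} does not satisfy the backdoor criterion.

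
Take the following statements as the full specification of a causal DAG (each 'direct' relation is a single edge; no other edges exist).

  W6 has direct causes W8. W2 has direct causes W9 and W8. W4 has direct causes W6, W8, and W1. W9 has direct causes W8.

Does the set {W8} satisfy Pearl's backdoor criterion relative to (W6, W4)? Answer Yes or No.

Backdoor paths from W6 to W4 (paths whose first edge points into W6):
  P1: W6 <- W8 -> W4
Condition 1 (no descendant of W6 in the set): holds — descendants of W6 are {W4}; none are in {W8}.
Condition 2 (every backdoor path blocked by {W8}):
  P1: blocked at fork node W8 ∈ conditioning set.
{W8} satisfies the backdoor criterion.

Yes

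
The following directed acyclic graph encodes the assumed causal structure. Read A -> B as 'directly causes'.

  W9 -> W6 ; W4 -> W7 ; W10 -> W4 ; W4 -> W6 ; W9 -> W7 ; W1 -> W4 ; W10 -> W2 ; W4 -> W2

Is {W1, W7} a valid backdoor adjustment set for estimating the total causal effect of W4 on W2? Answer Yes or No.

No

Backdoor paths from W4 to W2 (paths whose first edge points into W4):
  P1: W4 <- W10 -> W2
Condition 1 (no descendant of W4 in the set): FAILS — W7 is a descendant of W4.
Condition 2 (every backdoor path blocked by {W1, W7}):
  P1: open — no interior node is in the conditioning set.
{W1, W7} does not satisfy the backdoor criterion.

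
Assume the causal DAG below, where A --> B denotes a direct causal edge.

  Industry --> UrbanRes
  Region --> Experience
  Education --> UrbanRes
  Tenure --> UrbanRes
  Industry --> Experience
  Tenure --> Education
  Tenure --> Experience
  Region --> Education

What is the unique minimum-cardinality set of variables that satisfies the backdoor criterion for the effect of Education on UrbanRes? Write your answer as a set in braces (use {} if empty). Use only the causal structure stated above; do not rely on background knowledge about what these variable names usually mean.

{Tenure}

Variables eligible for adjustment (non-descendants of Education, excluding Education and UrbanRes): {Experience, Industry, Region, Tenure}.
Backdoor paths from Education to UrbanRes:
  P1: Education <- Region -> Experience <- Industry -> UrbanRes
  P2: Education <- Region -> Experience <- Tenure -> UrbanRes
  P3: Education <- Tenure -> Experience <- Industry -> UrbanRes
  P4: Education <- Tenure -> UrbanRes
The empty set is not sufficient: P4 (Education <- Tenure -> UrbanRes) has no collider blocking it and no conditioned non-collider, so it is open.
Try {Tenure}:
  P1: blocked at collider Experience (neither it nor any descendant is in the conditioning set).
  P2: blocked at collider Experience (neither it nor any descendant is in the conditioning set).
  P3: blocked at fork node Tenure ∈ conditioning set.
  P4: blocked at fork node Tenure ∈ conditioning set.
{Tenure} contains no descendant of Education and blocks every backdoor path.
No other singleton works — e.g. {Industry} leaves P4 open — so {Tenure} is the unique smallest valid adjustment set.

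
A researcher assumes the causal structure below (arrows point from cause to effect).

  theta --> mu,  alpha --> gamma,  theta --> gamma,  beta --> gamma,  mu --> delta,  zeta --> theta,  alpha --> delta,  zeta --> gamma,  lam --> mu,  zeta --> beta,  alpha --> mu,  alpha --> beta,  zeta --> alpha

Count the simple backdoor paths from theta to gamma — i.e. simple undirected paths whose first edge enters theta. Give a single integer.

5

A backdoor path from theta to gamma is any simple undirected path whose first edge points into theta (i.e. leaves theta via a parent).
Parents of theta: {zeta}.
Enumerating:
  P1: theta <- zeta -> alpha -> beta -> gamma
  P2: theta <- zeta -> alpha -> gamma
  P3: theta <- zeta -> beta <- alpha -> gamma
  P4: theta <- zeta -> beta -> gamma
  P5: theta <- zeta -> gamma
That exhausts the simple backdoor paths. Count: 5.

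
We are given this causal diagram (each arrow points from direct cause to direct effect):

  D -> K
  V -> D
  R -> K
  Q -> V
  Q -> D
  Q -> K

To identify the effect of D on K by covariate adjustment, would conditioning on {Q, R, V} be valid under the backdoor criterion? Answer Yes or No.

Backdoor paths from D to K (paths whose first edge points into D):
  P1: D <- Q -> K
  P2: D <- V <- Q -> K
Condition 1 (no descendant of D in the set): holds — descendants of D are {K}; none are in {Q, R, V}.
Condition 2 (every backdoor path blocked by {Q, R, V}):
  P1: blocked at fork node Q ∈ conditioning set.
  P2: blocked at chain node V ∈ conditioning set.
{Q, R, V} satisfies the backdoor criterion.

Yes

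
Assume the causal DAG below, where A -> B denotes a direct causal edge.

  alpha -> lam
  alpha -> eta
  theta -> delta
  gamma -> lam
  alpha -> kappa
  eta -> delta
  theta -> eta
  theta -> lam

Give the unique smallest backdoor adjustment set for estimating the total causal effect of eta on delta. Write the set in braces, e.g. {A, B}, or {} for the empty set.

Variables eligible for adjustment (non-descendants of eta, excluding eta and delta): {alpha, gamma, kappa, lam, theta}.
Backdoor paths from eta to delta:
  P1: eta <- alpha -> lam <- theta -> delta
  P2: eta <- theta -> delta
The empty set is not sufficient: P2 (eta <- theta -> delta) has no collider blocking it and no conditioned non-collider, so it is open.
Try {theta}:
  P1: blocked at collider lam (neither it nor any descendant is in the conditioning set).
  P2: blocked at fork node theta ∈ conditioning set.
{theta} contains no descendant of eta and blocks every backdoor path.
No other singleton works — e.g. {alpha} leaves P2 open — so {theta} is the unique smallest valid adjustment set.

{theta}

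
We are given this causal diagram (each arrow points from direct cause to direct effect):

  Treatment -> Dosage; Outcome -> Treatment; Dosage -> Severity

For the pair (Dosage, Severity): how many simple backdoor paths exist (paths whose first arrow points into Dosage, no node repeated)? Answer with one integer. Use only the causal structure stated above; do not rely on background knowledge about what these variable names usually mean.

A backdoor path from Dosage to Severity is any simple undirected path whose first edge points into Dosage (i.e. leaves Dosage via a parent).
Parents of Dosage: {Treatment}.
No simple path from any parent of Dosage reaches Severity without revisiting Dosage, so there are no backdoor paths.

0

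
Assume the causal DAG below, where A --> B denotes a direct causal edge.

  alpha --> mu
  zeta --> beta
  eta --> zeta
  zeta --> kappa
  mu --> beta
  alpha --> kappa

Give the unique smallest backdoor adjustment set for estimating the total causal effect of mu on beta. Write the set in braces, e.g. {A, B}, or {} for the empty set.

Variables eligible for adjustment (non-descendants of mu, excluding mu and beta): {alpha, eta, kappa, zeta}.
Backdoor paths from mu to beta:
  P1: mu <- alpha -> kappa <- zeta -> beta
Each backdoor path contains an unconditioned collider, so every path is already blocked with the empty conditioning set:
  P1: blocked at collider kappa (neither it nor any descendant is in the conditioning set).
The empty set is therefore the unique smallest valid set.

{}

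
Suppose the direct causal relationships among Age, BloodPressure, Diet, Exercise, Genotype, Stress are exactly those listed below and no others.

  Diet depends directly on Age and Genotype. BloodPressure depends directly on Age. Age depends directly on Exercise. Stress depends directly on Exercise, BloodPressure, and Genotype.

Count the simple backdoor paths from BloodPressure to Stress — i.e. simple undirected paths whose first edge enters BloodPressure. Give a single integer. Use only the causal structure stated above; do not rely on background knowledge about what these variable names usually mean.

2

A backdoor path from BloodPressure to Stress is any simple undirected path whose first edge points into BloodPressure (i.e. leaves BloodPressure via a parent).
Parents of BloodPressure: {Age}.
Enumerating:
  P1: BloodPressure <- Age <- Exercise -> Stress
  P2: BloodPressure <- Age -> Diet <- Genotype -> Stress
That exhausts the simple backdoor paths. Count: 2.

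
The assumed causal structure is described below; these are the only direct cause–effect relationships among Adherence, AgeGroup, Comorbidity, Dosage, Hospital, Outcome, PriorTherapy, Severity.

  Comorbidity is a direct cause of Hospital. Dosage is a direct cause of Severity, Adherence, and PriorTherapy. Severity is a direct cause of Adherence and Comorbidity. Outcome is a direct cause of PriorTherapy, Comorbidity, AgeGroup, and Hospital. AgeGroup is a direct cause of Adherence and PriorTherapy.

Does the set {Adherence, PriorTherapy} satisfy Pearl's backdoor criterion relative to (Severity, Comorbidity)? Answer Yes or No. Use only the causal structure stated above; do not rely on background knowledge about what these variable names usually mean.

No

Backdoor paths from Severity to Comorbidity (paths whose first edge points into Severity):
  P1: Severity <- Dosage -> Adherence <- AgeGroup <- Outcome -> Comorbidity
  P2: Severity <- Dosage -> Adherence <- AgeGroup <- Outcome -> Hospital <- Comorbidity
  P3: Severity <- Dosage -> Adherence <- AgeGroup -> PriorTherapy <- Outcome -> Comorbidity
  P4: Severity <- Dosage -> Adherence <- AgeGroup -> PriorTherapy <- Outcome -> Hospital <- Comorbidity
  P5: Severity <- Dosage -> PriorTherapy <- Outcome -> Comorbidity
  P6: Severity <- Dosage -> PriorTherapy <- Outcome -> Hospital <- Comorbidity
  P7: Severity <- Dosage -> PriorTherapy <- AgeGroup <- Outcome -> Comorbidity
  P8: Severity <- Dosage -> PriorTherapy <- AgeGroup <- Outcome -> Hospital <- Comorbidity
Condition 1 (no descendant of Severity in the set): FAILS — Adherence is a descendant of Severity.
Condition 2 (every backdoor path blocked by {Adherence, PriorTherapy}):
  P1: open — collider(s) Adherence are conditioned on (or have a conditioned descendant) and no non-collider on the path is in the set.
  P2: blocked at collider Hospital (neither it nor any descendant is in the conditioning set).
  P3: open — collider(s) Adherence, PriorTherapy are conditioned on (or have a conditioned descendant) and no non-collider on the path is in the set.
  P4: blocked at collider Hospital (neither it nor any descendant is in the conditioning set).
  P5: open — collider(s) PriorTherapy are conditioned on (or have a conditioned descendant) and no non-collider on the path is in the set.
  P6: blocked at collider Hospital (neither it nor any descendant is in the conditioning set).
  P7: open — collider(s) PriorTherapy are conditioned on (or have a conditioned descendant) and no non-collider on the path is in the set.
  P8: blocked at collider Hospital (neither it nor any descendant is in the conditioning set).
{Adherence, PriorTherapy} does not satisfy the backdoor criterion.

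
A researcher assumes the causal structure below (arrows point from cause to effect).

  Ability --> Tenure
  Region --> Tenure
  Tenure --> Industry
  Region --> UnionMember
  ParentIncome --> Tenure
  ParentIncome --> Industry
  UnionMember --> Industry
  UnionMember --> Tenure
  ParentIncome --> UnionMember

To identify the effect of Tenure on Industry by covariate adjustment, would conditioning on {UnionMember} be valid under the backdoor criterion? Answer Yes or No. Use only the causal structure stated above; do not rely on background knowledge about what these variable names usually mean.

Backdoor paths from Tenure to Industry (paths whose first edge points into Tenure):
  P1: Tenure <- ParentIncome -> UnionMember -> Industry
  P2: Tenure <- ParentIncome -> Industry
  P3: Tenure <- Region -> UnionMember <- ParentIncome -> Industry
  P4: Tenure <- Region -> UnionMember -> Industry
  P5: Tenure <- UnionMember <- ParentIncome -> Industry
  P6: Tenure <- UnionMember -> Industry
Condition 1 (no descendant of Tenure in the set): holds — descendants of Tenure are {Industry}; none are in {UnionMember}.
Condition 2 (every backdoor path blocked by {UnionMember}):
  P1: blocked at chain node UnionMember ∈ conditioning set.
  P2: open — no interior node is in the conditioning set.
  P3: open — collider(s) UnionMember are conditioned on (or have a conditioned descendant) and no non-collider on the path is in the set.
  P4: blocked at chain node UnionMember ∈ conditioning set.
  P5: blocked at chain node UnionMember ∈ conditioning set.
  P6: blocked at fork node UnionMember ∈ conditioning set.
{UnionMember} does not satisfy the backdoor criterion.

No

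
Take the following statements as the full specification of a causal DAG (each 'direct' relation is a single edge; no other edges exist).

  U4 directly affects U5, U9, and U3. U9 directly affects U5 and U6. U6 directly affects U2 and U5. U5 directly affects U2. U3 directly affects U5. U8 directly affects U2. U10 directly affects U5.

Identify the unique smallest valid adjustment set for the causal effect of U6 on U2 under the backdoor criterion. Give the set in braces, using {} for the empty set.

{U9}

Variables eligible for adjustment (non-descendants of U6, excluding U6 and U2): {U10, U3, U4, U8, U9}.
Backdoor paths from U6 to U2:
  P1: U6 <- U9 <- U4 -> U3 -> U5 -> U2
  P2: U6 <- U9 <- U4 -> U5 -> U2
  P3: U6 <- U9 -> U5 -> U2
The empty set is not sufficient: P1 (U6 <- U9 <- U4 -> U3 -> U5 -> U2) has no collider blocking it and no conditioned non-collider, so it is open.
Try {U9}:
  P1: blocked at chain node U9 ∈ conditioning set.
  P2: blocked at chain node U9 ∈ conditioning set.
  P3: blocked at fork node U9 ∈ conditioning set.
{U9} contains no descendant of U6 and blocks every backdoor path.
No other singleton works — e.g. {U4} leaves P3 open — so {U9} is the unique smallest valid adjustment set.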